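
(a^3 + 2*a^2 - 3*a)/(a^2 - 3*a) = (a^2 + 2*a - 3)/(a - 3)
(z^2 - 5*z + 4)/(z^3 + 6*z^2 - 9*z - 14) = (z^2 - 5*z + 4)/(z^3 + 6*z^2 - 9*z - 14)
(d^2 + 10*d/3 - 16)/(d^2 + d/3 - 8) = (d + 6)/(d + 3)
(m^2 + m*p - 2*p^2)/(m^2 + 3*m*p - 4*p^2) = (m + 2*p)/(m + 4*p)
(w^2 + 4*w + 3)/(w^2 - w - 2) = (w + 3)/(w - 2)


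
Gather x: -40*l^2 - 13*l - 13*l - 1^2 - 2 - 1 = -40*l^2 - 26*l - 4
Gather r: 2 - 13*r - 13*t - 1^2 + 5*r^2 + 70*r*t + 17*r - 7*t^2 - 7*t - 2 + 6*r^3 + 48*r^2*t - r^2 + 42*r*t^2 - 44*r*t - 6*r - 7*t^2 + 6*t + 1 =6*r^3 + r^2*(48*t + 4) + r*(42*t^2 + 26*t - 2) - 14*t^2 - 14*t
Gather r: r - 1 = r - 1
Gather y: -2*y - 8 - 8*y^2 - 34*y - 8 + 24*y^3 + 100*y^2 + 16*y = 24*y^3 + 92*y^2 - 20*y - 16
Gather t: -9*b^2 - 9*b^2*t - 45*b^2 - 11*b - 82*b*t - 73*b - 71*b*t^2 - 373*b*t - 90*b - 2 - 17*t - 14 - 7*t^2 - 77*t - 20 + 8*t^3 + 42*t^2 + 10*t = -54*b^2 - 174*b + 8*t^3 + t^2*(35 - 71*b) + t*(-9*b^2 - 455*b - 84) - 36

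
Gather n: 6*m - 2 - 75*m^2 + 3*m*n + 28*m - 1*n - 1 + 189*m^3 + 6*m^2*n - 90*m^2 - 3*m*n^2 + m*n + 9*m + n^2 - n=189*m^3 - 165*m^2 + 43*m + n^2*(1 - 3*m) + n*(6*m^2 + 4*m - 2) - 3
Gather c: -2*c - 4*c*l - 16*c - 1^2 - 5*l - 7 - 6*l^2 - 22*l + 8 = c*(-4*l - 18) - 6*l^2 - 27*l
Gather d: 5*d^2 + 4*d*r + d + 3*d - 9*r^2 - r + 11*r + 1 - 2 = 5*d^2 + d*(4*r + 4) - 9*r^2 + 10*r - 1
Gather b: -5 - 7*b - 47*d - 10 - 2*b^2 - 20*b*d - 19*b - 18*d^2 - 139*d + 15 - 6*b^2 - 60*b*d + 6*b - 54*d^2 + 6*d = -8*b^2 + b*(-80*d - 20) - 72*d^2 - 180*d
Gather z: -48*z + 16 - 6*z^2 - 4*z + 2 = -6*z^2 - 52*z + 18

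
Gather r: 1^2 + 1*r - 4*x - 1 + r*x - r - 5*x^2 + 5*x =r*x - 5*x^2 + x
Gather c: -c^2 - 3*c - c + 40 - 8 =-c^2 - 4*c + 32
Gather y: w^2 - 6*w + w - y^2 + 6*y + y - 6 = w^2 - 5*w - y^2 + 7*y - 6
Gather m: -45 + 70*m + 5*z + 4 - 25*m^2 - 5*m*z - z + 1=-25*m^2 + m*(70 - 5*z) + 4*z - 40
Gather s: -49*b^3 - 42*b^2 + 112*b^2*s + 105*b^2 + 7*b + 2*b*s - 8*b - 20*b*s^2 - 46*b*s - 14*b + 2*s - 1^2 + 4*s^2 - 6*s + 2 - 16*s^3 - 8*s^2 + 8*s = -49*b^3 + 63*b^2 - 15*b - 16*s^3 + s^2*(-20*b - 4) + s*(112*b^2 - 44*b + 4) + 1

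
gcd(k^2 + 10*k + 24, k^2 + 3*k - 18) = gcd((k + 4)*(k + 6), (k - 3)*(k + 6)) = k + 6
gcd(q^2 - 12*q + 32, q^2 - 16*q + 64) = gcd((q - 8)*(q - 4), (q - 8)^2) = q - 8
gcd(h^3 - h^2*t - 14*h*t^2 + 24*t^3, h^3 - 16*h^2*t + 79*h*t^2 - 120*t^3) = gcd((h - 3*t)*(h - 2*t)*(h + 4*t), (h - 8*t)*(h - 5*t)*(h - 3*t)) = -h + 3*t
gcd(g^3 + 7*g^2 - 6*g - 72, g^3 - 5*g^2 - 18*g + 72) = g^2 + g - 12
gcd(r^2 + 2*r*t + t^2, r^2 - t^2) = r + t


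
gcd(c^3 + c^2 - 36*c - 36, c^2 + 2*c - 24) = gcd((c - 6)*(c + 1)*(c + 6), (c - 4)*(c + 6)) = c + 6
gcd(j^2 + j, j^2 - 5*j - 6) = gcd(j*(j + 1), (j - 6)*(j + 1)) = j + 1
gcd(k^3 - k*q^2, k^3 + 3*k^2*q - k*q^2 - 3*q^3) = -k^2 + q^2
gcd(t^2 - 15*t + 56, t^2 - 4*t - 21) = t - 7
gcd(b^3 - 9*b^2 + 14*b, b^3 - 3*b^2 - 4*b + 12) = b - 2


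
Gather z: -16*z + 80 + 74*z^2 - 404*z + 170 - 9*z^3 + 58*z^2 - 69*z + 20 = -9*z^3 + 132*z^2 - 489*z + 270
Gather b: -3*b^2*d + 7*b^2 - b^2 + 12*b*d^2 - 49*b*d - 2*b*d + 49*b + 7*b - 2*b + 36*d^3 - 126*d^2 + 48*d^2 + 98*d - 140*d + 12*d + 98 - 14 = b^2*(6 - 3*d) + b*(12*d^2 - 51*d + 54) + 36*d^3 - 78*d^2 - 30*d + 84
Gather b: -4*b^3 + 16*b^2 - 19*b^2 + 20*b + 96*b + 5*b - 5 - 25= -4*b^3 - 3*b^2 + 121*b - 30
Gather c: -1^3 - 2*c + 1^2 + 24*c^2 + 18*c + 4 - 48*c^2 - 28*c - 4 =-24*c^2 - 12*c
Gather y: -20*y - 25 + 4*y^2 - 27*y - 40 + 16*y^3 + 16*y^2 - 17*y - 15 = 16*y^3 + 20*y^2 - 64*y - 80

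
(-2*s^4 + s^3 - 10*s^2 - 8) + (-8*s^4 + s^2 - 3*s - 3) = -10*s^4 + s^3 - 9*s^2 - 3*s - 11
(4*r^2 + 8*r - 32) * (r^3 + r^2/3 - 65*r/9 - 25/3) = 4*r^5 + 28*r^4/3 - 524*r^3/9 - 916*r^2/9 + 1480*r/9 + 800/3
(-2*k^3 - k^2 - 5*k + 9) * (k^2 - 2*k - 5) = -2*k^5 + 3*k^4 + 7*k^3 + 24*k^2 + 7*k - 45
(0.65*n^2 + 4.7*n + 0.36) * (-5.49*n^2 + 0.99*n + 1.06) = -3.5685*n^4 - 25.1595*n^3 + 3.3656*n^2 + 5.3384*n + 0.3816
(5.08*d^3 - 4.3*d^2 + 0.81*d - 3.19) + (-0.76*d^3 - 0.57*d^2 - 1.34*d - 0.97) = 4.32*d^3 - 4.87*d^2 - 0.53*d - 4.16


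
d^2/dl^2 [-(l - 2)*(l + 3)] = -2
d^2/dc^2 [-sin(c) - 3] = sin(c)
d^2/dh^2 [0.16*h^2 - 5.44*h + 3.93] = 0.320000000000000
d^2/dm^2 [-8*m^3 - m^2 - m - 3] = -48*m - 2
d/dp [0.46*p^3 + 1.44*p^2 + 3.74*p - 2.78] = 1.38*p^2 + 2.88*p + 3.74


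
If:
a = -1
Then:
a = -1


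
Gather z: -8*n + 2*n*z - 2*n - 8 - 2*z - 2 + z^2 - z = -10*n + z^2 + z*(2*n - 3) - 10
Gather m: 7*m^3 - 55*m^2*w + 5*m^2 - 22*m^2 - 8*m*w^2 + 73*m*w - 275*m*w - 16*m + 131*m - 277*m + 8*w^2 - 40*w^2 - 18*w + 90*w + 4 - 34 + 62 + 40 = 7*m^3 + m^2*(-55*w - 17) + m*(-8*w^2 - 202*w - 162) - 32*w^2 + 72*w + 72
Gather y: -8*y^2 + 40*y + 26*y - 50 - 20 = -8*y^2 + 66*y - 70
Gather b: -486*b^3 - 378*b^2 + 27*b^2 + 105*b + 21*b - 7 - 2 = -486*b^3 - 351*b^2 + 126*b - 9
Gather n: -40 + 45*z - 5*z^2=-5*z^2 + 45*z - 40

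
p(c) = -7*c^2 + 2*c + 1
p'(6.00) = -82.00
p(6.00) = -239.00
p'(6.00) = -82.00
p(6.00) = -239.00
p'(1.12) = -13.68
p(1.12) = -5.54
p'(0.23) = -1.22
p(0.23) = 1.09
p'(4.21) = -56.94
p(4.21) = -114.65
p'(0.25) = -1.50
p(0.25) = 1.06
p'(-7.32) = 104.48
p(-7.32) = -388.72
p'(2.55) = -33.70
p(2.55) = -39.42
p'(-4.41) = 63.74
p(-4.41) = -143.96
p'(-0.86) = 14.04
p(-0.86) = -5.90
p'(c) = 2 - 14*c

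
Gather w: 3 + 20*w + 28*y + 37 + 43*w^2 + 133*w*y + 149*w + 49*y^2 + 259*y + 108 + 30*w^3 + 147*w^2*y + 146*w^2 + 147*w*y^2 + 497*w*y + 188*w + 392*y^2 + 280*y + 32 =30*w^3 + w^2*(147*y + 189) + w*(147*y^2 + 630*y + 357) + 441*y^2 + 567*y + 180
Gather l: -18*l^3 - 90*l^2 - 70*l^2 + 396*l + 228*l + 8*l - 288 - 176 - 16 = -18*l^3 - 160*l^2 + 632*l - 480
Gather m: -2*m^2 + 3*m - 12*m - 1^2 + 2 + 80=-2*m^2 - 9*m + 81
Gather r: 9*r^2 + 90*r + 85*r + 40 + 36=9*r^2 + 175*r + 76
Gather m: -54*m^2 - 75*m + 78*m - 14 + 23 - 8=-54*m^2 + 3*m + 1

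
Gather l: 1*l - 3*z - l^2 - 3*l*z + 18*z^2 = -l^2 + l*(1 - 3*z) + 18*z^2 - 3*z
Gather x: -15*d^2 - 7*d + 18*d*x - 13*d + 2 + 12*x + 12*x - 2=-15*d^2 - 20*d + x*(18*d + 24)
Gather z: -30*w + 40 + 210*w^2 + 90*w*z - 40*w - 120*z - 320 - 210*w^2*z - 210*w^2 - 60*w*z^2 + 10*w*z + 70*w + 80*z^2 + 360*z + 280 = z^2*(80 - 60*w) + z*(-210*w^2 + 100*w + 240)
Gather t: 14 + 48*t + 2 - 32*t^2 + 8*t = -32*t^2 + 56*t + 16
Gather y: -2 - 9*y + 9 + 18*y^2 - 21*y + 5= 18*y^2 - 30*y + 12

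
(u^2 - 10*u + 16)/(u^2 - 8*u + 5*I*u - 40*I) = (u - 2)/(u + 5*I)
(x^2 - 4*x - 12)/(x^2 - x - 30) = (x + 2)/(x + 5)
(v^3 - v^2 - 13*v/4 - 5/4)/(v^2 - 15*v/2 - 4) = (2*v^2 - 3*v - 5)/(2*(v - 8))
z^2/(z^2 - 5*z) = z/(z - 5)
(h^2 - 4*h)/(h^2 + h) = (h - 4)/(h + 1)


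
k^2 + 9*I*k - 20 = (k + 4*I)*(k + 5*I)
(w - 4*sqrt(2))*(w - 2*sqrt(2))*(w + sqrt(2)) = w^3 - 5*sqrt(2)*w^2 + 4*w + 16*sqrt(2)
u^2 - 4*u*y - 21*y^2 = (u - 7*y)*(u + 3*y)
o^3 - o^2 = o^2*(o - 1)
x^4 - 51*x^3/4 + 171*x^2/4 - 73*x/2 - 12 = (x - 8)*(x - 3)*(x - 2)*(x + 1/4)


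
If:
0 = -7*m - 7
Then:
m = -1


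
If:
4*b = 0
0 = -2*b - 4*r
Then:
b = 0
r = 0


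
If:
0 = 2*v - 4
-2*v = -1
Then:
No Solution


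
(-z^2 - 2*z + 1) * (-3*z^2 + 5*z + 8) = 3*z^4 + z^3 - 21*z^2 - 11*z + 8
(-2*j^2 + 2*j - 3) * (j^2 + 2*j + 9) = -2*j^4 - 2*j^3 - 17*j^2 + 12*j - 27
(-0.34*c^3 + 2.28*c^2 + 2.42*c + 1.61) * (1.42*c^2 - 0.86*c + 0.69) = -0.4828*c^5 + 3.53*c^4 + 1.241*c^3 + 1.7782*c^2 + 0.2852*c + 1.1109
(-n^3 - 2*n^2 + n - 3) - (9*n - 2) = -n^3 - 2*n^2 - 8*n - 1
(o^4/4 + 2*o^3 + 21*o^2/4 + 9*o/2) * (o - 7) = o^5/4 + o^4/4 - 35*o^3/4 - 129*o^2/4 - 63*o/2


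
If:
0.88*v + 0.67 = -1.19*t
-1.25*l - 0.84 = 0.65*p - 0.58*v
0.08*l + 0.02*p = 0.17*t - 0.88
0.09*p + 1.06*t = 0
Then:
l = -129.27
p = 274.78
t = -23.33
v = 30.79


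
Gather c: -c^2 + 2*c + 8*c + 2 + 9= -c^2 + 10*c + 11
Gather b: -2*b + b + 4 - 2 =2 - b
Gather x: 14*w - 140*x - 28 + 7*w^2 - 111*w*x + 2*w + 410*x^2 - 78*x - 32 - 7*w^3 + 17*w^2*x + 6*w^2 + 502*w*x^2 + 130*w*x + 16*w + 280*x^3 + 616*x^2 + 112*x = -7*w^3 + 13*w^2 + 32*w + 280*x^3 + x^2*(502*w + 1026) + x*(17*w^2 + 19*w - 106) - 60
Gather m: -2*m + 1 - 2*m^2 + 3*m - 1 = -2*m^2 + m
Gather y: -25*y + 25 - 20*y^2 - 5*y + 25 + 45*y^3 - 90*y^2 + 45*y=45*y^3 - 110*y^2 + 15*y + 50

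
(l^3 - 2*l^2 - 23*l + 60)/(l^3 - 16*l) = (l^2 + 2*l - 15)/(l*(l + 4))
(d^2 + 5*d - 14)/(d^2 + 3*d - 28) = (d - 2)/(d - 4)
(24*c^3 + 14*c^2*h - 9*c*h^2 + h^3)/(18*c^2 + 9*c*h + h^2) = (24*c^3 + 14*c^2*h - 9*c*h^2 + h^3)/(18*c^2 + 9*c*h + h^2)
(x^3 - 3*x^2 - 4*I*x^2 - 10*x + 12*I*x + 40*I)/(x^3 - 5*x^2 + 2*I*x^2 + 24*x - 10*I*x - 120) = (x + 2)/(x + 6*I)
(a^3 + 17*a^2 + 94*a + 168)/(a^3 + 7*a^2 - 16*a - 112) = (a + 6)/(a - 4)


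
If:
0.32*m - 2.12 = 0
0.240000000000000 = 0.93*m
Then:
No Solution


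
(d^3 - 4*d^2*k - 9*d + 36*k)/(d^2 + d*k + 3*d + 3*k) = (d^2 - 4*d*k - 3*d + 12*k)/(d + k)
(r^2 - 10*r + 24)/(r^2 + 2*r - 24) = (r - 6)/(r + 6)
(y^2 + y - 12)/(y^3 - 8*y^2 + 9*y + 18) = (y + 4)/(y^2 - 5*y - 6)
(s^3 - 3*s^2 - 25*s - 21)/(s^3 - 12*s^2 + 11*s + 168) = (s + 1)/(s - 8)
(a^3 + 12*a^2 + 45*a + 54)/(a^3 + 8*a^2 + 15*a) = (a^2 + 9*a + 18)/(a*(a + 5))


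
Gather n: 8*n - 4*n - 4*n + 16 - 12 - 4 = 0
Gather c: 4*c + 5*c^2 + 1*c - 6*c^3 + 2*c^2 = -6*c^3 + 7*c^2 + 5*c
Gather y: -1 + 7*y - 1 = 7*y - 2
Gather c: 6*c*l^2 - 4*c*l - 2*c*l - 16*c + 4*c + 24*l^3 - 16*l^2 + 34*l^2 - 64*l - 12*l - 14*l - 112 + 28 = c*(6*l^2 - 6*l - 12) + 24*l^3 + 18*l^2 - 90*l - 84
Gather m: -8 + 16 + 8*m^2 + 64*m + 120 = 8*m^2 + 64*m + 128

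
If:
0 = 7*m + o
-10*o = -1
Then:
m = -1/70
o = 1/10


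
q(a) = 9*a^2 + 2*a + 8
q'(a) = 18*a + 2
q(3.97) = 157.79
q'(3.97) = 73.46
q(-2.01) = 40.34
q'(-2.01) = -34.18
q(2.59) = 73.55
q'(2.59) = 48.62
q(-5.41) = 260.59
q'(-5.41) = -95.38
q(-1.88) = 36.05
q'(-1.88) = -31.84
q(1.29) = 25.56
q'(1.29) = 25.22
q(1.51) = 31.54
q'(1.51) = 29.18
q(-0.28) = 8.15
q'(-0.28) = -3.04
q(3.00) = 95.00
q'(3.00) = 56.00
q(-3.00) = 83.00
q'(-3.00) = -52.00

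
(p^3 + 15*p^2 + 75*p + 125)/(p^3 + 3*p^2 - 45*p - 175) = (p + 5)/(p - 7)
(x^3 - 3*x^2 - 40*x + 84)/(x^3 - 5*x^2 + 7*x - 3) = (x^3 - 3*x^2 - 40*x + 84)/(x^3 - 5*x^2 + 7*x - 3)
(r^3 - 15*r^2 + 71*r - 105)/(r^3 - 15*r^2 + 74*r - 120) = (r^2 - 10*r + 21)/(r^2 - 10*r + 24)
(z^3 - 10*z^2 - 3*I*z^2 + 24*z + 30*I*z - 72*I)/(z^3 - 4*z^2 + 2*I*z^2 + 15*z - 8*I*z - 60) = (z - 6)/(z + 5*I)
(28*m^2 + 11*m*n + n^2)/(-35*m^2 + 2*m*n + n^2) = (-4*m - n)/(5*m - n)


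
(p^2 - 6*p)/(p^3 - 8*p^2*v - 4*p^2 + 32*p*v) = (p - 6)/(p^2 - 8*p*v - 4*p + 32*v)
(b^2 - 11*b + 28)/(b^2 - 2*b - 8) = (b - 7)/(b + 2)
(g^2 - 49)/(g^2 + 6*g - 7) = (g - 7)/(g - 1)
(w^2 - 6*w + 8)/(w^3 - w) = (w^2 - 6*w + 8)/(w^3 - w)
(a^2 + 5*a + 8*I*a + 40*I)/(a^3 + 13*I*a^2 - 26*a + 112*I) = (a + 5)/(a^2 + 5*I*a + 14)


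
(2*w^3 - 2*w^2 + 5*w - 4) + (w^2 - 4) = 2*w^3 - w^2 + 5*w - 8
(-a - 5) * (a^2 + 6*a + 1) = -a^3 - 11*a^2 - 31*a - 5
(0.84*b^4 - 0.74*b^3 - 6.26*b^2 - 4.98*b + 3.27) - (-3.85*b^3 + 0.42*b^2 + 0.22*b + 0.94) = 0.84*b^4 + 3.11*b^3 - 6.68*b^2 - 5.2*b + 2.33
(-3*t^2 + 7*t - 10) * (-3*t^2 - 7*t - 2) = 9*t^4 - 13*t^2 + 56*t + 20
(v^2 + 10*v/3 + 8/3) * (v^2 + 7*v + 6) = v^4 + 31*v^3/3 + 32*v^2 + 116*v/3 + 16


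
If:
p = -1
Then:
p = -1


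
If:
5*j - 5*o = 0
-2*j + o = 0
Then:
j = 0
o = 0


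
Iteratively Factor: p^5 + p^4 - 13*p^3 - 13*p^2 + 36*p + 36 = (p + 3)*(p^4 - 2*p^3 - 7*p^2 + 8*p + 12) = (p + 2)*(p + 3)*(p^3 - 4*p^2 + p + 6) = (p + 1)*(p + 2)*(p + 3)*(p^2 - 5*p + 6) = (p - 2)*(p + 1)*(p + 2)*(p + 3)*(p - 3)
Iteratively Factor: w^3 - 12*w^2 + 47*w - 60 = (w - 4)*(w^2 - 8*w + 15) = (w - 4)*(w - 3)*(w - 5)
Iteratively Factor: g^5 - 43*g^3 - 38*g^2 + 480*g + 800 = (g - 5)*(g^4 + 5*g^3 - 18*g^2 - 128*g - 160) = (g - 5)^2*(g^3 + 10*g^2 + 32*g + 32) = (g - 5)^2*(g + 2)*(g^2 + 8*g + 16) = (g - 5)^2*(g + 2)*(g + 4)*(g + 4)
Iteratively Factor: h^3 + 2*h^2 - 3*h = (h)*(h^2 + 2*h - 3) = h*(h + 3)*(h - 1)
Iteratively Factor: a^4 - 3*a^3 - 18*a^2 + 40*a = (a)*(a^3 - 3*a^2 - 18*a + 40) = a*(a + 4)*(a^2 - 7*a + 10) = a*(a - 2)*(a + 4)*(a - 5)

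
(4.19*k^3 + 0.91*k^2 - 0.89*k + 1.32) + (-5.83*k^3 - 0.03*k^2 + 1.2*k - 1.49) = -1.64*k^3 + 0.88*k^2 + 0.31*k - 0.17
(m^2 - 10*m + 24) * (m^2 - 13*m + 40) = m^4 - 23*m^3 + 194*m^2 - 712*m + 960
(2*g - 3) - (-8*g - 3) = 10*g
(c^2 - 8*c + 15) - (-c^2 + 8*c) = 2*c^2 - 16*c + 15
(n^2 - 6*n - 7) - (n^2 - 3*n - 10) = 3 - 3*n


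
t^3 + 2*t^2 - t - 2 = (t - 1)*(t + 1)*(t + 2)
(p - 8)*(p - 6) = p^2 - 14*p + 48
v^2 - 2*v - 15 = (v - 5)*(v + 3)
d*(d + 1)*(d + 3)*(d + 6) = d^4 + 10*d^3 + 27*d^2 + 18*d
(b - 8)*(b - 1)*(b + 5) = b^3 - 4*b^2 - 37*b + 40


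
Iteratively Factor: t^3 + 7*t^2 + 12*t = (t)*(t^2 + 7*t + 12) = t*(t + 4)*(t + 3)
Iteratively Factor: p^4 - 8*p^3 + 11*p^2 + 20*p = (p - 4)*(p^3 - 4*p^2 - 5*p) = p*(p - 4)*(p^2 - 4*p - 5) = p*(p - 5)*(p - 4)*(p + 1)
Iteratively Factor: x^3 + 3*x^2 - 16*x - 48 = (x - 4)*(x^2 + 7*x + 12) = (x - 4)*(x + 3)*(x + 4)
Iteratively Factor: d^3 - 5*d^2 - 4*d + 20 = (d - 2)*(d^2 - 3*d - 10) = (d - 2)*(d + 2)*(d - 5)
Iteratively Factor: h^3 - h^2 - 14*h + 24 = (h - 2)*(h^2 + h - 12) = (h - 2)*(h + 4)*(h - 3)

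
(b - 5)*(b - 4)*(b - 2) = b^3 - 11*b^2 + 38*b - 40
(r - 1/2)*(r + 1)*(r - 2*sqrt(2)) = r^3 - 2*sqrt(2)*r^2 + r^2/2 - sqrt(2)*r - r/2 + sqrt(2)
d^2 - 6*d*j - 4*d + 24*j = (d - 4)*(d - 6*j)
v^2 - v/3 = v*(v - 1/3)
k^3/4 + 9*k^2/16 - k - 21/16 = (k/4 + 1/4)*(k - 7/4)*(k + 3)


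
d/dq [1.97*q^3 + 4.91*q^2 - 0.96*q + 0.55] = 5.91*q^2 + 9.82*q - 0.96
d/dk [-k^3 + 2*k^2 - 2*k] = -3*k^2 + 4*k - 2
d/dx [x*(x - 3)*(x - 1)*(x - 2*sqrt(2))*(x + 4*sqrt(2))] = 5*x^4 - 16*x^3 + 8*sqrt(2)*x^3 - 39*x^2 - 24*sqrt(2)*x^2 + 12*sqrt(2)*x + 128*x - 48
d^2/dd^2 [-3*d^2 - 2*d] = -6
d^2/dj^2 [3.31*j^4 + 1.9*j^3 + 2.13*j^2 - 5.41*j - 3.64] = 39.72*j^2 + 11.4*j + 4.26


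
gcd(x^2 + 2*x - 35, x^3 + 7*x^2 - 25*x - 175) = x^2 + 2*x - 35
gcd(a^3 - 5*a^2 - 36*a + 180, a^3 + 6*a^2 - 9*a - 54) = a + 6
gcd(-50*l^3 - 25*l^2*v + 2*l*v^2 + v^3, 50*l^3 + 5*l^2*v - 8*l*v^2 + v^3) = -10*l^2 - 3*l*v + v^2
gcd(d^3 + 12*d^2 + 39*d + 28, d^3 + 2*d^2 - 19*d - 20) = d + 1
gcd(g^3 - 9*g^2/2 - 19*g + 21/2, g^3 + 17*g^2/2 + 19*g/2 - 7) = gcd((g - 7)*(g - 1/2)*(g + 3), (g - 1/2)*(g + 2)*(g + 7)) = g - 1/2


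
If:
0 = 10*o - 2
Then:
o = 1/5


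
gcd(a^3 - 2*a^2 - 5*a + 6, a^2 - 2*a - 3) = a - 3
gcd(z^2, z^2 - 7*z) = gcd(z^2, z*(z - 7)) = z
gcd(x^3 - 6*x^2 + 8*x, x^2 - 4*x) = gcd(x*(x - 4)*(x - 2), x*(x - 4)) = x^2 - 4*x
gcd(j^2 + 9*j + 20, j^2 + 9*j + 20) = j^2 + 9*j + 20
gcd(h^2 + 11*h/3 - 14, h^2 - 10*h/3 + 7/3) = h - 7/3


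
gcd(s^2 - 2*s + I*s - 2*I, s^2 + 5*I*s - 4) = s + I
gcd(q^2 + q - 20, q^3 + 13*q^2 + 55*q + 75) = q + 5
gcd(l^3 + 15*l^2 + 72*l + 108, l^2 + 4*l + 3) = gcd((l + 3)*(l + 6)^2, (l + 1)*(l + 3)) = l + 3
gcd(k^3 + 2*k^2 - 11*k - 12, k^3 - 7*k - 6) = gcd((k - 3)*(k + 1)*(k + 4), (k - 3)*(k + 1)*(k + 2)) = k^2 - 2*k - 3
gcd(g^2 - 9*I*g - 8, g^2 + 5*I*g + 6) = g - I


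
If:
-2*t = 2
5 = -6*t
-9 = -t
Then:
No Solution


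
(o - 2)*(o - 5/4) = o^2 - 13*o/4 + 5/2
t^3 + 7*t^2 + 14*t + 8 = (t + 1)*(t + 2)*(t + 4)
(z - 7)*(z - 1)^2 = z^3 - 9*z^2 + 15*z - 7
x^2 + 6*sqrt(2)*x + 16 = (x + 2*sqrt(2))*(x + 4*sqrt(2))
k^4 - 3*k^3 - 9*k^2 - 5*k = k*(k - 5)*(k + 1)^2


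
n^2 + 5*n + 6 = (n + 2)*(n + 3)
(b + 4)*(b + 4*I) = b^2 + 4*b + 4*I*b + 16*I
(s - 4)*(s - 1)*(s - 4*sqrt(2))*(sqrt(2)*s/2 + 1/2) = sqrt(2)*s^4/2 - 5*sqrt(2)*s^3/2 - 7*s^3/2 + 35*s^2/2 - 14*s + 10*sqrt(2)*s - 8*sqrt(2)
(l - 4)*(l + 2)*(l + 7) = l^3 + 5*l^2 - 22*l - 56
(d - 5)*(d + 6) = d^2 + d - 30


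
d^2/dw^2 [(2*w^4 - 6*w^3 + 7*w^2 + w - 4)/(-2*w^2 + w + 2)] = 4*(-4*w^6 + 6*w^5 + 9*w^4 - 10*w^3 - 24*w^2 + 18*w - 3)/(8*w^6 - 12*w^5 - 18*w^4 + 23*w^3 + 18*w^2 - 12*w - 8)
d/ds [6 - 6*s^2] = -12*s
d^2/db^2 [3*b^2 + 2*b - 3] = 6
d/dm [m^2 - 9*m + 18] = 2*m - 9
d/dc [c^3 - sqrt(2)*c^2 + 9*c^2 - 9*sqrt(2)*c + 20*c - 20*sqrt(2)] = 3*c^2 - 2*sqrt(2)*c + 18*c - 9*sqrt(2) + 20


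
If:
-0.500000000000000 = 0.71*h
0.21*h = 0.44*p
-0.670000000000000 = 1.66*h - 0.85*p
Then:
No Solution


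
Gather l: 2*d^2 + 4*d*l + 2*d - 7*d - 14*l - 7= 2*d^2 - 5*d + l*(4*d - 14) - 7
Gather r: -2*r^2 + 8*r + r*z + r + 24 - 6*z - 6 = -2*r^2 + r*(z + 9) - 6*z + 18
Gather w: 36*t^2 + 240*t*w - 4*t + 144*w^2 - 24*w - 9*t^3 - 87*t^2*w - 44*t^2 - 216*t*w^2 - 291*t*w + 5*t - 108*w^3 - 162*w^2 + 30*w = -9*t^3 - 8*t^2 + t - 108*w^3 + w^2*(-216*t - 18) + w*(-87*t^2 - 51*t + 6)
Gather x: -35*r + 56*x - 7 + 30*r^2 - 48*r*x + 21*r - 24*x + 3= 30*r^2 - 14*r + x*(32 - 48*r) - 4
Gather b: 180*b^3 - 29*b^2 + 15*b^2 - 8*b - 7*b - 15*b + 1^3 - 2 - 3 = 180*b^3 - 14*b^2 - 30*b - 4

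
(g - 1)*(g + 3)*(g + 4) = g^3 + 6*g^2 + 5*g - 12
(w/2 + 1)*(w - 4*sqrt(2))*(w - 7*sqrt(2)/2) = w^3/2 - 15*sqrt(2)*w^2/4 + w^2 - 15*sqrt(2)*w/2 + 14*w + 28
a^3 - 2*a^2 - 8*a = a*(a - 4)*(a + 2)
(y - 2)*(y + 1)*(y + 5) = y^3 + 4*y^2 - 7*y - 10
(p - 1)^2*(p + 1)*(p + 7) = p^4 + 6*p^3 - 8*p^2 - 6*p + 7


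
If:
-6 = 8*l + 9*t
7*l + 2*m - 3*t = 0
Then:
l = -9*t/8 - 3/4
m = 87*t/16 + 21/8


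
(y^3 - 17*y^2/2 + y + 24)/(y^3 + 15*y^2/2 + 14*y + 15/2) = (y^2 - 10*y + 16)/(y^2 + 6*y + 5)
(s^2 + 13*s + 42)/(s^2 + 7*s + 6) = (s + 7)/(s + 1)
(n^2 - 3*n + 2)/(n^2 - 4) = (n - 1)/(n + 2)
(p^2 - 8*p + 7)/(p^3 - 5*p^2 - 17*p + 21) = 1/(p + 3)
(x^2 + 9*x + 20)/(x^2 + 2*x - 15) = (x + 4)/(x - 3)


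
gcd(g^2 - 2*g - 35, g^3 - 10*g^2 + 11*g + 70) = g - 7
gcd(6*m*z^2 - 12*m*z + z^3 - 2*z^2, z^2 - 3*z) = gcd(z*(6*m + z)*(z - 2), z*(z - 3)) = z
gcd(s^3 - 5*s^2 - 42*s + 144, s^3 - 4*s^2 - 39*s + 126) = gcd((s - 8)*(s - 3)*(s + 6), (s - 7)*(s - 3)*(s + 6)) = s^2 + 3*s - 18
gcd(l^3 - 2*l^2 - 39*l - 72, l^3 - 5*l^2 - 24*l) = l^2 - 5*l - 24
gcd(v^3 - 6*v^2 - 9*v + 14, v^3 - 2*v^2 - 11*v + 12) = v - 1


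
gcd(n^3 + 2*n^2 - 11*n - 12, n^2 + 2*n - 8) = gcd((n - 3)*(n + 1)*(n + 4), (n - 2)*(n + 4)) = n + 4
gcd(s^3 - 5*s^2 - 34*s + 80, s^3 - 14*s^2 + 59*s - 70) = s - 2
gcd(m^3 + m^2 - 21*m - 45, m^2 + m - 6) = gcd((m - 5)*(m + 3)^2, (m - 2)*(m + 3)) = m + 3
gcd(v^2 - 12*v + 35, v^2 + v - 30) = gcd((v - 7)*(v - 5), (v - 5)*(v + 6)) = v - 5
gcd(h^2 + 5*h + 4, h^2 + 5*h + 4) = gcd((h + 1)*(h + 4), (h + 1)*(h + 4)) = h^2 + 5*h + 4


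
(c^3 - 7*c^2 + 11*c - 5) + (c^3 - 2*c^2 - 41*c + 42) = 2*c^3 - 9*c^2 - 30*c + 37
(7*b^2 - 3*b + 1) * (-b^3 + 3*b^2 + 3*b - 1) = -7*b^5 + 24*b^4 + 11*b^3 - 13*b^2 + 6*b - 1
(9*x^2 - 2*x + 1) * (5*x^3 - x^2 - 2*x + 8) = 45*x^5 - 19*x^4 - 11*x^3 + 75*x^2 - 18*x + 8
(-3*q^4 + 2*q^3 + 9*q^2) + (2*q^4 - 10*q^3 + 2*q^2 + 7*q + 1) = -q^4 - 8*q^3 + 11*q^2 + 7*q + 1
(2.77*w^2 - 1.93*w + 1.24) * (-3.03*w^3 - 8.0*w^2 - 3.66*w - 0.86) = -8.3931*w^5 - 16.3121*w^4 + 1.5446*w^3 - 5.2384*w^2 - 2.8786*w - 1.0664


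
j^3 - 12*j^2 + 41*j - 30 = (j - 6)*(j - 5)*(j - 1)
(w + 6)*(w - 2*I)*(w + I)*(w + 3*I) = w^4 + 6*w^3 + 2*I*w^3 + 5*w^2 + 12*I*w^2 + 30*w + 6*I*w + 36*I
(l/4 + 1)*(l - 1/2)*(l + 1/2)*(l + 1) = l^4/4 + 5*l^3/4 + 15*l^2/16 - 5*l/16 - 1/4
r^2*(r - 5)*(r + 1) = r^4 - 4*r^3 - 5*r^2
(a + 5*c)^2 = a^2 + 10*a*c + 25*c^2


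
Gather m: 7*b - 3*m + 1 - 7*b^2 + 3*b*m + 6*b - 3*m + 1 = -7*b^2 + 13*b + m*(3*b - 6) + 2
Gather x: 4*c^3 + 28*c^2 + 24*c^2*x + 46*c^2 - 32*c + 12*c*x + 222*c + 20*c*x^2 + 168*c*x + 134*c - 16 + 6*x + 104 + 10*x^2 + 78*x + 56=4*c^3 + 74*c^2 + 324*c + x^2*(20*c + 10) + x*(24*c^2 + 180*c + 84) + 144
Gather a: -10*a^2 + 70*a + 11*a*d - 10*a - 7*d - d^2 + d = -10*a^2 + a*(11*d + 60) - d^2 - 6*d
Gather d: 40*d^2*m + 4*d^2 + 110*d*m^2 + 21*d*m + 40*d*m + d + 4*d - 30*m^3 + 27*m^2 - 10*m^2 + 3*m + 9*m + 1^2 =d^2*(40*m + 4) + d*(110*m^2 + 61*m + 5) - 30*m^3 + 17*m^2 + 12*m + 1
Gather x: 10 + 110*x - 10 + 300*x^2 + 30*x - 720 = 300*x^2 + 140*x - 720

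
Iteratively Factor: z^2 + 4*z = (z)*(z + 4)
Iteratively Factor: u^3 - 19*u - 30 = (u + 2)*(u^2 - 2*u - 15) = (u + 2)*(u + 3)*(u - 5)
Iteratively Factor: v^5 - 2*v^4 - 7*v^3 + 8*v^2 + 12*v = (v + 2)*(v^4 - 4*v^3 + v^2 + 6*v) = (v - 2)*(v + 2)*(v^3 - 2*v^2 - 3*v) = v*(v - 2)*(v + 2)*(v^2 - 2*v - 3) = v*(v - 3)*(v - 2)*(v + 2)*(v + 1)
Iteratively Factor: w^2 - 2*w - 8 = (w + 2)*(w - 4)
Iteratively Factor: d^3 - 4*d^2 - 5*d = (d)*(d^2 - 4*d - 5) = d*(d - 5)*(d + 1)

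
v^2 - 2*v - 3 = (v - 3)*(v + 1)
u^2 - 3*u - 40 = (u - 8)*(u + 5)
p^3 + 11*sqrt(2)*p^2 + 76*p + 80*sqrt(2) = (p + 2*sqrt(2))*(p + 4*sqrt(2))*(p + 5*sqrt(2))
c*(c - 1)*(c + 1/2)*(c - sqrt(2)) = c^4 - sqrt(2)*c^3 - c^3/2 - c^2/2 + sqrt(2)*c^2/2 + sqrt(2)*c/2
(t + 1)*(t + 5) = t^2 + 6*t + 5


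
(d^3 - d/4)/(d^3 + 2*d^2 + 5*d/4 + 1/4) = d*(2*d - 1)/(2*d^2 + 3*d + 1)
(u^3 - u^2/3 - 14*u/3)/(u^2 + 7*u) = (3*u^2 - u - 14)/(3*(u + 7))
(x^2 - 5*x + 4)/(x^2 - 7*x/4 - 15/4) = 4*(-x^2 + 5*x - 4)/(-4*x^2 + 7*x + 15)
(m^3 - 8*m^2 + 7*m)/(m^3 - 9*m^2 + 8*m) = (m - 7)/(m - 8)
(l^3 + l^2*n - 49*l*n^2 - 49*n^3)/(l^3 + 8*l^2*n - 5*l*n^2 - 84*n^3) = (l^2 - 6*l*n - 7*n^2)/(l^2 + l*n - 12*n^2)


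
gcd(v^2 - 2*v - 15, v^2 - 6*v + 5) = v - 5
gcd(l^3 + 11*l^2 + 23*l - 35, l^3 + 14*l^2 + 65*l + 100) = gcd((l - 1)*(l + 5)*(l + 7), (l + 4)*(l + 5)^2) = l + 5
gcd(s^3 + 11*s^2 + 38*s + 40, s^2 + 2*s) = s + 2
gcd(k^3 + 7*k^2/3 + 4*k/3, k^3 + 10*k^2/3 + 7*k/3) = k^2 + k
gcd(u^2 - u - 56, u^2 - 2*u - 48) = u - 8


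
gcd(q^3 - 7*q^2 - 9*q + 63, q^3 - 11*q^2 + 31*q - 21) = q^2 - 10*q + 21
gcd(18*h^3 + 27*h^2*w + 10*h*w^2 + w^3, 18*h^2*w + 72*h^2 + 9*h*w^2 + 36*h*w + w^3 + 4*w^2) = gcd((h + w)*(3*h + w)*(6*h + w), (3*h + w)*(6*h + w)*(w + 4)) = 18*h^2 + 9*h*w + w^2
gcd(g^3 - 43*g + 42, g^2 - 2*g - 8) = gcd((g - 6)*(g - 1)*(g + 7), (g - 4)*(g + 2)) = 1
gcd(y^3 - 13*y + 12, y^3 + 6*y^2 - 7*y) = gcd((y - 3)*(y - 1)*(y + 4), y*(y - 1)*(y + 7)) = y - 1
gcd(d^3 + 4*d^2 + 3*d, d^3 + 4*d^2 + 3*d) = d^3 + 4*d^2 + 3*d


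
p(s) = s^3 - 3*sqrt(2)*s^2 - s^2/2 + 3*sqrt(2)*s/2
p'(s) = 3*s^2 - 6*sqrt(2)*s - s + 3*sqrt(2)/2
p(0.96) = -1.45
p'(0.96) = -4.22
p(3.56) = -7.44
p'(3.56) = 6.37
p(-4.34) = -180.28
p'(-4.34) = 99.79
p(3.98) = -3.64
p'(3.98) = 11.89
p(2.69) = -9.15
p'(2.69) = -1.69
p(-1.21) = -11.28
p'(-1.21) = 17.99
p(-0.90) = -6.48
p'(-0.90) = 13.09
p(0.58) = -0.17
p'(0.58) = -2.37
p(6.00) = 57.99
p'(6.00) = 53.21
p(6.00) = 57.99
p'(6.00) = 53.21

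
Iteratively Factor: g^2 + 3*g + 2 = (g + 2)*(g + 1)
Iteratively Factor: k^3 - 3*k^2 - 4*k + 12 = (k - 3)*(k^2 - 4) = (k - 3)*(k - 2)*(k + 2)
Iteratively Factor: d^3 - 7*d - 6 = (d + 2)*(d^2 - 2*d - 3) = (d - 3)*(d + 2)*(d + 1)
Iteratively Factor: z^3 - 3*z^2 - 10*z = (z)*(z^2 - 3*z - 10) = z*(z - 5)*(z + 2)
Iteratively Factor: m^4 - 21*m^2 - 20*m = (m - 5)*(m^3 + 5*m^2 + 4*m) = (m - 5)*(m + 4)*(m^2 + m) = (m - 5)*(m + 1)*(m + 4)*(m)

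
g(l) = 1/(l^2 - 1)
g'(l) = -2*l/(l^2 - 1)^2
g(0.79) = -2.66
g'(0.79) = -11.18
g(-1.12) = 3.93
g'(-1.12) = 34.61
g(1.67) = 0.56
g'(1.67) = -1.04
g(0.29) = -1.09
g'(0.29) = -0.69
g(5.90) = 0.03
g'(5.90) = -0.01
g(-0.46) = -1.27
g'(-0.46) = 1.48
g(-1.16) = 2.89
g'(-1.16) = 19.42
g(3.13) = 0.11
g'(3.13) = -0.08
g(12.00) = 0.01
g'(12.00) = 0.00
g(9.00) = 0.01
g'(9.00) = 0.00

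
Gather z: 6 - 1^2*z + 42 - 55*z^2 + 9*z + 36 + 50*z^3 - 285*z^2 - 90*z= 50*z^3 - 340*z^2 - 82*z + 84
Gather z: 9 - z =9 - z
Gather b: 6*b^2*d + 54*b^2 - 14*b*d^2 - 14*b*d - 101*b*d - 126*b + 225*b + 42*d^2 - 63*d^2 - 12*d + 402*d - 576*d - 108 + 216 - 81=b^2*(6*d + 54) + b*(-14*d^2 - 115*d + 99) - 21*d^2 - 186*d + 27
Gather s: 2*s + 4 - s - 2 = s + 2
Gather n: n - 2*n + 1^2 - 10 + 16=7 - n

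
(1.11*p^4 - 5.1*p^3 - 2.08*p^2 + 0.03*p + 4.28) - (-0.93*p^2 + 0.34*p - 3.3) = 1.11*p^4 - 5.1*p^3 - 1.15*p^2 - 0.31*p + 7.58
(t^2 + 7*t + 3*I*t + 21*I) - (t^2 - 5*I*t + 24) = 7*t + 8*I*t - 24 + 21*I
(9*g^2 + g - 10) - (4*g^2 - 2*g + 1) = 5*g^2 + 3*g - 11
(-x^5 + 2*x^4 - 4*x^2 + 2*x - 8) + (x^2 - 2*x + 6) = -x^5 + 2*x^4 - 3*x^2 - 2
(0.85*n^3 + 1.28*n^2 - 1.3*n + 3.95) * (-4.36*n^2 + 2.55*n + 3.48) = -3.706*n^5 - 3.4133*n^4 + 11.89*n^3 - 16.0826*n^2 + 5.5485*n + 13.746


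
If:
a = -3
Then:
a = -3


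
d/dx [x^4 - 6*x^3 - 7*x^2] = 2*x*(2*x^2 - 9*x - 7)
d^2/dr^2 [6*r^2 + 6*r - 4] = 12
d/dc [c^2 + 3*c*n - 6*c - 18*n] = 2*c + 3*n - 6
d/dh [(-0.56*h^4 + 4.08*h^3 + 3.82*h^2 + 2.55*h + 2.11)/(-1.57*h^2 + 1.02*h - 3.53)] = (1.7584*h^5 - 8.1192*h^4 + 16.2304*h^3 - 35.3073*h^2 - 20.3438*h - 11.1537)/(2.4649*h^4 - 3.2028*h^3 + 12.1246*h^2 - 7.2012*h + 12.4609)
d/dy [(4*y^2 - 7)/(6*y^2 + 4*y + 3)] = 4*(4*y^2 + 27*y + 7)/(36*y^4 + 48*y^3 + 52*y^2 + 24*y + 9)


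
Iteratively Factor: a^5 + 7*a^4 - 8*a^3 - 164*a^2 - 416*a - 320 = (a + 4)*(a^4 + 3*a^3 - 20*a^2 - 84*a - 80) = (a + 4)^2*(a^3 - a^2 - 16*a - 20) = (a - 5)*(a + 4)^2*(a^2 + 4*a + 4) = (a - 5)*(a + 2)*(a + 4)^2*(a + 2)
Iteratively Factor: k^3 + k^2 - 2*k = (k + 2)*(k^2 - k) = k*(k + 2)*(k - 1)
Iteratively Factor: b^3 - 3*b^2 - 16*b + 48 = (b + 4)*(b^2 - 7*b + 12) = (b - 3)*(b + 4)*(b - 4)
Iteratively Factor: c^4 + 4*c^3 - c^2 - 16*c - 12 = (c - 2)*(c^3 + 6*c^2 + 11*c + 6) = (c - 2)*(c + 1)*(c^2 + 5*c + 6) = (c - 2)*(c + 1)*(c + 2)*(c + 3)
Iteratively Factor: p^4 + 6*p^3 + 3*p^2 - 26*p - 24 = (p + 4)*(p^3 + 2*p^2 - 5*p - 6) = (p + 1)*(p + 4)*(p^2 + p - 6) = (p + 1)*(p + 3)*(p + 4)*(p - 2)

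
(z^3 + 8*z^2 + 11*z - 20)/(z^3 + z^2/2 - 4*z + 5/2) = 2*(z^2 + 9*z + 20)/(2*z^2 + 3*z - 5)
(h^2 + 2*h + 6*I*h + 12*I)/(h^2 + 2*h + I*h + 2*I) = (h + 6*I)/(h + I)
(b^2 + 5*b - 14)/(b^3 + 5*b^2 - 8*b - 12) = (b + 7)/(b^2 + 7*b + 6)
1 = 1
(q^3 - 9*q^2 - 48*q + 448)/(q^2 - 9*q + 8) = (q^2 - q - 56)/(q - 1)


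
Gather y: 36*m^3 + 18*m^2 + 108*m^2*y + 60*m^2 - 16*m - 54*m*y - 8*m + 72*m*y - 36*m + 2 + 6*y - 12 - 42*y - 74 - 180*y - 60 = 36*m^3 + 78*m^2 - 60*m + y*(108*m^2 + 18*m - 216) - 144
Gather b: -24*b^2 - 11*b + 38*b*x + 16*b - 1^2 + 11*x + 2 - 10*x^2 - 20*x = -24*b^2 + b*(38*x + 5) - 10*x^2 - 9*x + 1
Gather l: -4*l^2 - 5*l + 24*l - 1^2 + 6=-4*l^2 + 19*l + 5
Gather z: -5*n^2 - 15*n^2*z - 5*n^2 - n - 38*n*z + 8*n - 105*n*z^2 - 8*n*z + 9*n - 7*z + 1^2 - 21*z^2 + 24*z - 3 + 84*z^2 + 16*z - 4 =-10*n^2 + 16*n + z^2*(63 - 105*n) + z*(-15*n^2 - 46*n + 33) - 6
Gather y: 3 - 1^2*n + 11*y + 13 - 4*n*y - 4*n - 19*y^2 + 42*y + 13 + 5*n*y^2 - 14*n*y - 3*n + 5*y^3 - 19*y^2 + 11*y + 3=-8*n + 5*y^3 + y^2*(5*n - 38) + y*(64 - 18*n) + 32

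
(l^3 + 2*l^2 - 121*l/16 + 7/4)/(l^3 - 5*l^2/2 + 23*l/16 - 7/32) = 2*(l + 4)/(2*l - 1)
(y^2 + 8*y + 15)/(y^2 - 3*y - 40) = (y + 3)/(y - 8)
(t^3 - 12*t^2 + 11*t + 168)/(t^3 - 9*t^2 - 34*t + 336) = (t + 3)/(t + 6)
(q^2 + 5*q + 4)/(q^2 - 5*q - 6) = (q + 4)/(q - 6)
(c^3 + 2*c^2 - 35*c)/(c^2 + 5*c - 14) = c*(c - 5)/(c - 2)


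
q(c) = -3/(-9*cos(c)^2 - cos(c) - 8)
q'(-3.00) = 0.03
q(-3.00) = 0.19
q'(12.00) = -0.11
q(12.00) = 0.20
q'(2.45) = -0.16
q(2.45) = 0.24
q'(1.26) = 0.22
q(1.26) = 0.33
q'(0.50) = 0.10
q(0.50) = 0.19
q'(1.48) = 0.12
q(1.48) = 0.37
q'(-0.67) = -0.14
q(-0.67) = 0.21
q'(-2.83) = 0.06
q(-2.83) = 0.20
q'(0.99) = 0.22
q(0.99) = 0.27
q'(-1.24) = -0.23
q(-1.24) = 0.32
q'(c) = -3*(-18*sin(c)*cos(c) - sin(c))/(-9*cos(c)^2 - cos(c) - 8)^2 = 3*(18*cos(c) + 1)*sin(c)/(9*cos(c)^2 + cos(c) + 8)^2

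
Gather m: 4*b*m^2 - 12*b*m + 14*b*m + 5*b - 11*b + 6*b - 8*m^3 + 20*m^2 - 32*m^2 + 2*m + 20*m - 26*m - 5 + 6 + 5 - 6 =-8*m^3 + m^2*(4*b - 12) + m*(2*b - 4)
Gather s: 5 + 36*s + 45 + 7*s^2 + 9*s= 7*s^2 + 45*s + 50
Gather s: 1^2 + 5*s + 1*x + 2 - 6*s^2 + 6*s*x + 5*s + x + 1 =-6*s^2 + s*(6*x + 10) + 2*x + 4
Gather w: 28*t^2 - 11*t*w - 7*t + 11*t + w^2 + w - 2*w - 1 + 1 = 28*t^2 + 4*t + w^2 + w*(-11*t - 1)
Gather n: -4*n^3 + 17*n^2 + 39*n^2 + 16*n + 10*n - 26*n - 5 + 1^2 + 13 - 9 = -4*n^3 + 56*n^2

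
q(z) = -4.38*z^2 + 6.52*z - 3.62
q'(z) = 6.52 - 8.76*z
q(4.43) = -60.69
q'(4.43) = -32.29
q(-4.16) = -106.54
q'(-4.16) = 42.96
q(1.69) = -5.11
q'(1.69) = -8.28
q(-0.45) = -7.44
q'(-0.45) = 10.46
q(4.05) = -49.06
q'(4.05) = -28.96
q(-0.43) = -7.23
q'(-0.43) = 10.29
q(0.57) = -1.33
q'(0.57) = 1.53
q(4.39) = -59.41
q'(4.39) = -31.94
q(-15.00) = -1086.92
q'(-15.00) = 137.92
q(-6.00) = -200.42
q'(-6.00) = 59.08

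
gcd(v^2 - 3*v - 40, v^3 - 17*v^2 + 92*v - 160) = v - 8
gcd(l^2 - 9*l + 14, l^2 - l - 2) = l - 2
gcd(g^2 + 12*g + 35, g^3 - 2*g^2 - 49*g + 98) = g + 7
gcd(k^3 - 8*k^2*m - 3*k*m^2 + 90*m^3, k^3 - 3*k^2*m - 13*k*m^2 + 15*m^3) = k^2 - 2*k*m - 15*m^2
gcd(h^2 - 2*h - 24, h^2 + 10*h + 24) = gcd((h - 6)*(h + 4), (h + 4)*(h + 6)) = h + 4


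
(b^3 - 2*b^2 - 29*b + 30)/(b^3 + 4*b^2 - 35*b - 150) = (b - 1)/(b + 5)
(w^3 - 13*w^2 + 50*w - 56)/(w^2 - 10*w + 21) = (w^2 - 6*w + 8)/(w - 3)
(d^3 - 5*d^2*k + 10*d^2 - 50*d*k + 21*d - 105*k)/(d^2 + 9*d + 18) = (d^2 - 5*d*k + 7*d - 35*k)/(d + 6)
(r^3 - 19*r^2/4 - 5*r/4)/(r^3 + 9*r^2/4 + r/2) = (r - 5)/(r + 2)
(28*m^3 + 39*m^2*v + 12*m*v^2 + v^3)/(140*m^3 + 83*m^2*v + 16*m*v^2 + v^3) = (m + v)/(5*m + v)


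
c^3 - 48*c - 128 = (c - 8)*(c + 4)^2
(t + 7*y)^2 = t^2 + 14*t*y + 49*y^2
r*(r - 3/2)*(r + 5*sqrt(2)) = r^3 - 3*r^2/2 + 5*sqrt(2)*r^2 - 15*sqrt(2)*r/2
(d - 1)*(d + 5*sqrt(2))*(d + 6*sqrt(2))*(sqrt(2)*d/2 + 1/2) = sqrt(2)*d^4/2 - sqrt(2)*d^3/2 + 23*d^3/2 - 23*d^2/2 + 71*sqrt(2)*d^2/2 - 71*sqrt(2)*d/2 + 30*d - 30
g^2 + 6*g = g*(g + 6)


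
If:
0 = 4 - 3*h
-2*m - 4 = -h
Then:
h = 4/3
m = -4/3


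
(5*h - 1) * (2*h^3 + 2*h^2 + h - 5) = 10*h^4 + 8*h^3 + 3*h^2 - 26*h + 5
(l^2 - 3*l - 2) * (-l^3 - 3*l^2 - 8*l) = -l^5 + 3*l^3 + 30*l^2 + 16*l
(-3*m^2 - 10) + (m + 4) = -3*m^2 + m - 6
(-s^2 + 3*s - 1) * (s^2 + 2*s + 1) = -s^4 + s^3 + 4*s^2 + s - 1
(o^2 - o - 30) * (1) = o^2 - o - 30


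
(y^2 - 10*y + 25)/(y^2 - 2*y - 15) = (y - 5)/(y + 3)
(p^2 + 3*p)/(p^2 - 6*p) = (p + 3)/(p - 6)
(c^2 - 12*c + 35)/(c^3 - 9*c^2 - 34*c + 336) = (c - 5)/(c^2 - 2*c - 48)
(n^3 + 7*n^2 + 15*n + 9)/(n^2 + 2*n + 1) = (n^2 + 6*n + 9)/(n + 1)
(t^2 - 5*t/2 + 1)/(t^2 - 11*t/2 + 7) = (2*t - 1)/(2*t - 7)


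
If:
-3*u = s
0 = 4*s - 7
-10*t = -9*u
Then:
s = 7/4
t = -21/40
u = -7/12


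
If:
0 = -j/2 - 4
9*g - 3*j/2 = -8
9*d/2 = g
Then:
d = -40/81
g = -20/9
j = -8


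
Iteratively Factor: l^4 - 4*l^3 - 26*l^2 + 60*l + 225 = (l - 5)*(l^3 + l^2 - 21*l - 45) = (l - 5)*(l + 3)*(l^2 - 2*l - 15) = (l - 5)*(l + 3)^2*(l - 5)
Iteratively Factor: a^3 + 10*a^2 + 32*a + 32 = (a + 2)*(a^2 + 8*a + 16) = (a + 2)*(a + 4)*(a + 4)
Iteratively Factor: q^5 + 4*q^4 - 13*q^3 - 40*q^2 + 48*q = (q + 4)*(q^4 - 13*q^2 + 12*q) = (q + 4)^2*(q^3 - 4*q^2 + 3*q) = q*(q + 4)^2*(q^2 - 4*q + 3) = q*(q - 3)*(q + 4)^2*(q - 1)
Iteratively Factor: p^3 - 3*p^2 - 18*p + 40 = (p + 4)*(p^2 - 7*p + 10) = (p - 5)*(p + 4)*(p - 2)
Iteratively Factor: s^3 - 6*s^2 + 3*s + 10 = (s + 1)*(s^2 - 7*s + 10) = (s - 5)*(s + 1)*(s - 2)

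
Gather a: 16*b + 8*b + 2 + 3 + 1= 24*b + 6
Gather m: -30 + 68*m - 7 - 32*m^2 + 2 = -32*m^2 + 68*m - 35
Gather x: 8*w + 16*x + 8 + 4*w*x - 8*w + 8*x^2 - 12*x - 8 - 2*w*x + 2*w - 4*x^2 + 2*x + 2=2*w + 4*x^2 + x*(2*w + 6) + 2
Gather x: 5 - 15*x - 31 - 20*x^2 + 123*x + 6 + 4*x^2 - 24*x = -16*x^2 + 84*x - 20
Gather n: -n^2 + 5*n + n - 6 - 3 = -n^2 + 6*n - 9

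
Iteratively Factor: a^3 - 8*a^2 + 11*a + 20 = (a + 1)*(a^2 - 9*a + 20) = (a - 5)*(a + 1)*(a - 4)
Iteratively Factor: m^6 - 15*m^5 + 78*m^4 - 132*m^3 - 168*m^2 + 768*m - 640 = (m - 2)*(m^5 - 13*m^4 + 52*m^3 - 28*m^2 - 224*m + 320) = (m - 2)*(m + 2)*(m^4 - 15*m^3 + 82*m^2 - 192*m + 160) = (m - 4)*(m - 2)*(m + 2)*(m^3 - 11*m^2 + 38*m - 40) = (m - 5)*(m - 4)*(m - 2)*(m + 2)*(m^2 - 6*m + 8) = (m - 5)*(m - 4)^2*(m - 2)*(m + 2)*(m - 2)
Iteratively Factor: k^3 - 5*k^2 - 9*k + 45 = (k + 3)*(k^2 - 8*k + 15) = (k - 5)*(k + 3)*(k - 3)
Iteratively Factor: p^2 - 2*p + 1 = (p - 1)*(p - 1)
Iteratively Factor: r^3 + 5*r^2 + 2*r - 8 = (r + 4)*(r^2 + r - 2) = (r - 1)*(r + 4)*(r + 2)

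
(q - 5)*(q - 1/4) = q^2 - 21*q/4 + 5/4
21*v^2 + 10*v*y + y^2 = (3*v + y)*(7*v + y)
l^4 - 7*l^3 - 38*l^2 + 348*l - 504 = (l - 6)^2*(l - 2)*(l + 7)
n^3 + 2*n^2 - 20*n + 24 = (n - 2)^2*(n + 6)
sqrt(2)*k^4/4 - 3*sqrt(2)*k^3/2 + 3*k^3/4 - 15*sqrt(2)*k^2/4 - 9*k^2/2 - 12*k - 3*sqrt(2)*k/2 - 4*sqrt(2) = (k/2 + 1)*(k - 8)*(k + sqrt(2))*(sqrt(2)*k/2 + 1/2)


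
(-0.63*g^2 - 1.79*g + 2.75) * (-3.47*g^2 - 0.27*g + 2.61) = 2.1861*g^4 + 6.3814*g^3 - 10.7035*g^2 - 5.4144*g + 7.1775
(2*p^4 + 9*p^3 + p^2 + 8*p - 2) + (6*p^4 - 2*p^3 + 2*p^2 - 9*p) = 8*p^4 + 7*p^3 + 3*p^2 - p - 2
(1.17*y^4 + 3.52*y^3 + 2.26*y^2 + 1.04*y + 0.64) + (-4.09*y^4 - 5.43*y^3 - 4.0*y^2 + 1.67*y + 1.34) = -2.92*y^4 - 1.91*y^3 - 1.74*y^2 + 2.71*y + 1.98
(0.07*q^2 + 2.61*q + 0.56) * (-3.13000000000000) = -0.2191*q^2 - 8.1693*q - 1.7528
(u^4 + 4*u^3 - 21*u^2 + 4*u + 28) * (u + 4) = u^5 + 8*u^4 - 5*u^3 - 80*u^2 + 44*u + 112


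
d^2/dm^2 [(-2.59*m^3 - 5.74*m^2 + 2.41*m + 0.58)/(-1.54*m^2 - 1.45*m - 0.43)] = (-7.105427357601e-15*m^5 + 2.8421709430404e-14*m^4 - 29.605198*m^3 - 21.370146*m^2 + 4.677918*m + 3.457174)/(3.652264*m^6 + 10.31646*m^5 + 12.772914*m^4 + 8.809765*m^3 + 3.566463*m^2 + 0.804315*m + 0.079507)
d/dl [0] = 0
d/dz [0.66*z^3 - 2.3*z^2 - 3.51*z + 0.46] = 1.98*z^2 - 4.6*z - 3.51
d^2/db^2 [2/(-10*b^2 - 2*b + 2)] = 2*(25*b^2 + 5*b - (10*b + 1)^2 - 5)/(5*b^2 + b - 1)^3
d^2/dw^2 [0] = 0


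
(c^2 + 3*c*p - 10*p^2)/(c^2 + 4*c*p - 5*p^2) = (-c + 2*p)/(-c + p)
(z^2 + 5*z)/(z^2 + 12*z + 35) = z/(z + 7)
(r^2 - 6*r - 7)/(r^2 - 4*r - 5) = (r - 7)/(r - 5)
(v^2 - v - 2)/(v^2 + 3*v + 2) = (v - 2)/(v + 2)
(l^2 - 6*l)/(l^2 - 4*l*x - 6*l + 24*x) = l/(l - 4*x)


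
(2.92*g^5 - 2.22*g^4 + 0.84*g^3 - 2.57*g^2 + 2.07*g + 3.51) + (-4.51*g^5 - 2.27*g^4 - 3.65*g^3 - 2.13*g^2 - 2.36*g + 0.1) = -1.59*g^5 - 4.49*g^4 - 2.81*g^3 - 4.7*g^2 - 0.29*g + 3.61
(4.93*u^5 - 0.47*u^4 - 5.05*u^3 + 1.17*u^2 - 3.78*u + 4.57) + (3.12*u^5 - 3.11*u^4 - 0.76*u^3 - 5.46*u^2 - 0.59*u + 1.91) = 8.05*u^5 - 3.58*u^4 - 5.81*u^3 - 4.29*u^2 - 4.37*u + 6.48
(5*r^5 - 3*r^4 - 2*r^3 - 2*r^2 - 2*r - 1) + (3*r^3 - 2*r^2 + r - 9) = 5*r^5 - 3*r^4 + r^3 - 4*r^2 - r - 10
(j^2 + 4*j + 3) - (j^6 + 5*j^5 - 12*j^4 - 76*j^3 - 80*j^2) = -j^6 - 5*j^5 + 12*j^4 + 76*j^3 + 81*j^2 + 4*j + 3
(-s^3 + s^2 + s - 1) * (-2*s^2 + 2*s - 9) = 2*s^5 - 4*s^4 + 9*s^3 - 5*s^2 - 11*s + 9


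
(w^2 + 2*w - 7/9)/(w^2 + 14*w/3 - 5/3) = (w + 7/3)/(w + 5)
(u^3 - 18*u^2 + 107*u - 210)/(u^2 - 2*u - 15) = (u^2 - 13*u + 42)/(u + 3)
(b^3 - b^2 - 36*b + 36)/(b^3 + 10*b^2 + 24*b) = (b^2 - 7*b + 6)/(b*(b + 4))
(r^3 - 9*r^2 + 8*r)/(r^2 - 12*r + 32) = r*(r - 1)/(r - 4)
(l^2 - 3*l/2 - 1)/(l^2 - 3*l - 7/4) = 2*(l - 2)/(2*l - 7)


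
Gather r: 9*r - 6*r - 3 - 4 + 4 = 3*r - 3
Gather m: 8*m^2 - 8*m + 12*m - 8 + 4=8*m^2 + 4*m - 4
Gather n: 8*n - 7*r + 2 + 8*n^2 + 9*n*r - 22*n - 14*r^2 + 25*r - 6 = 8*n^2 + n*(9*r - 14) - 14*r^2 + 18*r - 4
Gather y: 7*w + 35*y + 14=7*w + 35*y + 14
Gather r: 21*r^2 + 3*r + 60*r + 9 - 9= 21*r^2 + 63*r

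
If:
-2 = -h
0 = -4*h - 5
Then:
No Solution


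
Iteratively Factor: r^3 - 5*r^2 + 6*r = (r - 2)*(r^2 - 3*r) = r*(r - 2)*(r - 3)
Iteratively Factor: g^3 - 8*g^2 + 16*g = (g)*(g^2 - 8*g + 16) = g*(g - 4)*(g - 4)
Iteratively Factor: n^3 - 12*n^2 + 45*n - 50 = (n - 5)*(n^2 - 7*n + 10) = (n - 5)^2*(n - 2)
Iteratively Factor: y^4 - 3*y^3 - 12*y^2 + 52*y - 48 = (y - 2)*(y^3 - y^2 - 14*y + 24) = (y - 2)^2*(y^2 + y - 12) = (y - 3)*(y - 2)^2*(y + 4)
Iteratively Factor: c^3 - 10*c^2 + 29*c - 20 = (c - 4)*(c^2 - 6*c + 5) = (c - 4)*(c - 1)*(c - 5)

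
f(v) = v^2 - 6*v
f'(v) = 2*v - 6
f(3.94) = -8.12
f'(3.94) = 1.88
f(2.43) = -8.68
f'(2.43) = -1.14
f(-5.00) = 55.00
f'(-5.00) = -16.00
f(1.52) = -6.81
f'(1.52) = -2.96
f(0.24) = -1.38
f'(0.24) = -5.52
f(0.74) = -3.89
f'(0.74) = -4.52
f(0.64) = -3.43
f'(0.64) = -4.72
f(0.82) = -4.25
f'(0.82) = -4.36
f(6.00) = 0.00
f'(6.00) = 6.00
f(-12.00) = 216.00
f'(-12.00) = -30.00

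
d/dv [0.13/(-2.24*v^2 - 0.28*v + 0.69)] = (0.5824*v + 0.0364)/(2.24*v^2 + 0.28*v - 0.69)^2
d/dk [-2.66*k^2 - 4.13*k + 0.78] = -5.32*k - 4.13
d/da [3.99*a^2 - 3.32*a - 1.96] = 7.98*a - 3.32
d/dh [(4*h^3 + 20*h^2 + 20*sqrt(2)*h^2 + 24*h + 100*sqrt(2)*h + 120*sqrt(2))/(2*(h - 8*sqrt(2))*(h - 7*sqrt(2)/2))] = 2*(2*h^4 - 46*sqrt(2)*h^3 - 165*sqrt(2)*h^2 + 94*h^2 + 1120*h + 1000*sqrt(2)*h + 2052 + 2800*sqrt(2))/(2*h^4 - 46*sqrt(2)*h^3 + 753*h^2 - 2576*sqrt(2)*h + 6272)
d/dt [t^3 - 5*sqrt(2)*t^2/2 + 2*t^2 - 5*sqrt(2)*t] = 3*t^2 - 5*sqrt(2)*t + 4*t - 5*sqrt(2)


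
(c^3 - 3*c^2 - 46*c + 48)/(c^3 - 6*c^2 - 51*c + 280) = (c^2 + 5*c - 6)/(c^2 + 2*c - 35)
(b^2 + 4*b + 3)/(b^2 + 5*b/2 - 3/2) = 2*(b + 1)/(2*b - 1)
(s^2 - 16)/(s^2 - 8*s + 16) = (s + 4)/(s - 4)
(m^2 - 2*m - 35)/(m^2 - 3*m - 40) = (m - 7)/(m - 8)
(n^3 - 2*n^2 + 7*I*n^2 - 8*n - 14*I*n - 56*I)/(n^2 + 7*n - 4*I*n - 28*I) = (n^3 + n^2*(-2 + 7*I) + n*(-8 - 14*I) - 56*I)/(n^2 + n*(7 - 4*I) - 28*I)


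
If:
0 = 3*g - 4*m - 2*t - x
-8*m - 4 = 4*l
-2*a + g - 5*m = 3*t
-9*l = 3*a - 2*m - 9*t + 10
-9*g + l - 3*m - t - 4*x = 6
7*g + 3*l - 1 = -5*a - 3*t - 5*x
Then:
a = -223/314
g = -51/314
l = 151/157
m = -154/157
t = 645/314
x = -211/314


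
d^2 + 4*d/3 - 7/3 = (d - 1)*(d + 7/3)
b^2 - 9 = (b - 3)*(b + 3)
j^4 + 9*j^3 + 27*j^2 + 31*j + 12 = (j + 1)^2*(j + 3)*(j + 4)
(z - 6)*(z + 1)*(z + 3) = z^3 - 2*z^2 - 21*z - 18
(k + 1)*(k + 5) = k^2 + 6*k + 5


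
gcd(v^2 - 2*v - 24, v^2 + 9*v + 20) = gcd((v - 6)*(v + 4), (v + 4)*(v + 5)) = v + 4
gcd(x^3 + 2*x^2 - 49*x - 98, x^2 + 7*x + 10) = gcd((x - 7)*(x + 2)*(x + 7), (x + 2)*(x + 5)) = x + 2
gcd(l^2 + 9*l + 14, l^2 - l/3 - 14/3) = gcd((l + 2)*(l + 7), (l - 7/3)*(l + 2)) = l + 2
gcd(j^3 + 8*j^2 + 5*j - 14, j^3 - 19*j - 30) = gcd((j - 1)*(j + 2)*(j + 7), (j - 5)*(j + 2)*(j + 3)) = j + 2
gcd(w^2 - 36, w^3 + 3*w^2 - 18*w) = w + 6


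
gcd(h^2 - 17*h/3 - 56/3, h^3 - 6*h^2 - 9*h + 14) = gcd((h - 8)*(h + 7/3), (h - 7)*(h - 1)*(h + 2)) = 1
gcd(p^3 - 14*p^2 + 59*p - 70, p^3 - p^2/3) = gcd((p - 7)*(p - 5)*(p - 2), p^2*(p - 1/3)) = 1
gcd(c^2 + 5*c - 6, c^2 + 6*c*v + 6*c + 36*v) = c + 6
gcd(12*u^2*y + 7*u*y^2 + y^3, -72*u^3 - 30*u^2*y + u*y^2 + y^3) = 12*u^2 + 7*u*y + y^2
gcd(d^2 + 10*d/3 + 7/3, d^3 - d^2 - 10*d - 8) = d + 1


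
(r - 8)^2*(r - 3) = r^3 - 19*r^2 + 112*r - 192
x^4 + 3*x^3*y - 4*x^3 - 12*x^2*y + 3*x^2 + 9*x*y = x*(x - 3)*(x - 1)*(x + 3*y)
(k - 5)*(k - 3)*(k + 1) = k^3 - 7*k^2 + 7*k + 15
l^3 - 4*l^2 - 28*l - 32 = (l - 8)*(l + 2)^2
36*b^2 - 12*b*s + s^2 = (-6*b + s)^2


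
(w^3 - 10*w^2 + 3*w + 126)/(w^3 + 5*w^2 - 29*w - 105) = (w^2 - 13*w + 42)/(w^2 + 2*w - 35)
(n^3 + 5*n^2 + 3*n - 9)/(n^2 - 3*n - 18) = (n^2 + 2*n - 3)/(n - 6)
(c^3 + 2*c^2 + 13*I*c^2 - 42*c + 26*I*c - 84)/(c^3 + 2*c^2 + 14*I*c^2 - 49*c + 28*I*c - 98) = (c + 6*I)/(c + 7*I)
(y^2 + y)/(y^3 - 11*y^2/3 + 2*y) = 3*(y + 1)/(3*y^2 - 11*y + 6)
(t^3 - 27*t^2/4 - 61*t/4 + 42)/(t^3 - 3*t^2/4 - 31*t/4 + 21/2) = (t - 8)/(t - 2)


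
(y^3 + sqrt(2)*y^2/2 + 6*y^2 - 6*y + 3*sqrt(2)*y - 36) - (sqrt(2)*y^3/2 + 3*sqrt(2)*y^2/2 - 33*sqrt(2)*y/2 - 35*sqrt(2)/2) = -sqrt(2)*y^3/2 + y^3 - sqrt(2)*y^2 + 6*y^2 - 6*y + 39*sqrt(2)*y/2 - 36 + 35*sqrt(2)/2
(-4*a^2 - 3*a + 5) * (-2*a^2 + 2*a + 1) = 8*a^4 - 2*a^3 - 20*a^2 + 7*a + 5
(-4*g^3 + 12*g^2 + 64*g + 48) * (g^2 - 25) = -4*g^5 + 12*g^4 + 164*g^3 - 252*g^2 - 1600*g - 1200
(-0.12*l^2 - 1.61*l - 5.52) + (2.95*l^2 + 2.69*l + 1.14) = 2.83*l^2 + 1.08*l - 4.38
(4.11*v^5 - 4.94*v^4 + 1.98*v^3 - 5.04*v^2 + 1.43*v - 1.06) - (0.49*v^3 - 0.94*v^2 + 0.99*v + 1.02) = 4.11*v^5 - 4.94*v^4 + 1.49*v^3 - 4.1*v^2 + 0.44*v - 2.08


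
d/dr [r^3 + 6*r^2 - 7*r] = 3*r^2 + 12*r - 7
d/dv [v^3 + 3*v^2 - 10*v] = 3*v^2 + 6*v - 10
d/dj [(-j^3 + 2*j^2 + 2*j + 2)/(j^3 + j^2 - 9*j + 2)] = (-3*j^4 + 14*j^3 - 32*j^2 + 4*j + 22)/(j^6 + 2*j^5 - 17*j^4 - 14*j^3 + 85*j^2 - 36*j + 4)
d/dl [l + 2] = 1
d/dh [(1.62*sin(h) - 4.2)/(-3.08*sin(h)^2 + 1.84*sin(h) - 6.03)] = (4.9896*sin(h)^2 - 25.872*sin(h) - 2.0406)*cos(h)/(9.4864*sin(h)^4 - 11.3344*sin(h)^3 + 40.5304*sin(h)^2 - 22.1904*sin(h) + 36.3609)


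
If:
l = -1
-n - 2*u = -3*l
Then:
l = -1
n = -2*u - 3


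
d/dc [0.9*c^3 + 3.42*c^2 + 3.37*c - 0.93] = 2.7*c^2 + 6.84*c + 3.37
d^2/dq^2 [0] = 0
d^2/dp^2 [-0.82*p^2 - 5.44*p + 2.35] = -1.64000000000000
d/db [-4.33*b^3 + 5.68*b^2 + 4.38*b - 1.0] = -12.99*b^2 + 11.36*b + 4.38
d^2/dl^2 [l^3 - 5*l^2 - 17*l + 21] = 6*l - 10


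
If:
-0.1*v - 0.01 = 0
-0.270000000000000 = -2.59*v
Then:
No Solution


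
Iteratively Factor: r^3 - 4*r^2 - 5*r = (r)*(r^2 - 4*r - 5) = r*(r + 1)*(r - 5)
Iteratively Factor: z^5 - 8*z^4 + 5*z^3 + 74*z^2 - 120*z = (z)*(z^4 - 8*z^3 + 5*z^2 + 74*z - 120) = z*(z - 2)*(z^3 - 6*z^2 - 7*z + 60) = z*(z - 4)*(z - 2)*(z^2 - 2*z - 15) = z*(z - 5)*(z - 4)*(z - 2)*(z + 3)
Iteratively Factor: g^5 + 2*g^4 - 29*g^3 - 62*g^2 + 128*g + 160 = (g - 2)*(g^4 + 4*g^3 - 21*g^2 - 104*g - 80) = (g - 2)*(g + 4)*(g^3 - 21*g - 20) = (g - 2)*(g + 4)^2*(g^2 - 4*g - 5) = (g - 5)*(g - 2)*(g + 4)^2*(g + 1)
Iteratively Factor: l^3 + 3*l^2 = (l)*(l^2 + 3*l) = l*(l + 3)*(l)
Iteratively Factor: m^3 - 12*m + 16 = (m - 2)*(m^2 + 2*m - 8) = (m - 2)^2*(m + 4)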